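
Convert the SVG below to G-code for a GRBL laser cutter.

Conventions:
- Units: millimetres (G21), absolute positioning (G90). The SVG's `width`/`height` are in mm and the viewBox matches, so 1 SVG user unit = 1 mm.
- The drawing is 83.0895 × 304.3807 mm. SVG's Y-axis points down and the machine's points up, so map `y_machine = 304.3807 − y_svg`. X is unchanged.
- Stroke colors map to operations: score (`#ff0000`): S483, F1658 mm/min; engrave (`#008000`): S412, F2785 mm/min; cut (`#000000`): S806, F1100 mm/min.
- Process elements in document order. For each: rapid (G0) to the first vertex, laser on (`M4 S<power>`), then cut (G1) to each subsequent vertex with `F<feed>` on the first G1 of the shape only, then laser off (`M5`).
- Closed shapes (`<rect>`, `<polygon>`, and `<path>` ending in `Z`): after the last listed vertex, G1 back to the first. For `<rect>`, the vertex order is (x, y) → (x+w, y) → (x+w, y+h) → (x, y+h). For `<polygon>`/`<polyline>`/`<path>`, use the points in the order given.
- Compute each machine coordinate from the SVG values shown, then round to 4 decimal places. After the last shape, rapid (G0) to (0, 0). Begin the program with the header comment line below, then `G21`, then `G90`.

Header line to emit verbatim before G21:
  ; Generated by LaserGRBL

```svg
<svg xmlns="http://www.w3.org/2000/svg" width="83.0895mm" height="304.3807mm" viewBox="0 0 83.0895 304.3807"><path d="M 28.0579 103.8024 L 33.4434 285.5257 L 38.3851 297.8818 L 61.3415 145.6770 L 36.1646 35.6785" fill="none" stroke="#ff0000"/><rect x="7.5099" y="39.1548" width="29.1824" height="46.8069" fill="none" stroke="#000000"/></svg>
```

Since the viewBox matches the mm dimensions, user units are millimetres directly. The only transform is the Y-flip y_m = 304.3807 − y_svg.

Shape 1 is a open polyline drawn with `<path>`. Its stroke #ff0000 means score at S483, F1658. After flipping Y the toolpath is (28.0579,200.5783) → (33.4434,18.8550) → (38.3851,6.4989) → (61.3415,158.7037) → (36.1646,268.7022).

Shape 2 is a rectangle drawn with `<rect>`. Its stroke #000000 means cut at S806, F1100. After flipping Y the toolpath is (7.5099,265.2259) → (36.6923,265.2259) → (36.6923,218.4190) → (7.5099,218.4190) → (7.5099,265.2259), returning to the start.

; Generated by LaserGRBL
G21
G90
G0 X28.0579 Y200.5783
M4 S483
G1 X33.4434 Y18.8550 F1658
G1 X38.3851 Y6.4989
G1 X61.3415 Y158.7037
G1 X36.1646 Y268.7022
M5
G0 X7.5099 Y265.2259
M4 S806
G1 X36.6923 Y265.2259 F1100
G1 X36.6923 Y218.4190
G1 X7.5099 Y218.4190
G1 X7.5099 Y265.2259
M5
G0 X0.0000 Y0.0000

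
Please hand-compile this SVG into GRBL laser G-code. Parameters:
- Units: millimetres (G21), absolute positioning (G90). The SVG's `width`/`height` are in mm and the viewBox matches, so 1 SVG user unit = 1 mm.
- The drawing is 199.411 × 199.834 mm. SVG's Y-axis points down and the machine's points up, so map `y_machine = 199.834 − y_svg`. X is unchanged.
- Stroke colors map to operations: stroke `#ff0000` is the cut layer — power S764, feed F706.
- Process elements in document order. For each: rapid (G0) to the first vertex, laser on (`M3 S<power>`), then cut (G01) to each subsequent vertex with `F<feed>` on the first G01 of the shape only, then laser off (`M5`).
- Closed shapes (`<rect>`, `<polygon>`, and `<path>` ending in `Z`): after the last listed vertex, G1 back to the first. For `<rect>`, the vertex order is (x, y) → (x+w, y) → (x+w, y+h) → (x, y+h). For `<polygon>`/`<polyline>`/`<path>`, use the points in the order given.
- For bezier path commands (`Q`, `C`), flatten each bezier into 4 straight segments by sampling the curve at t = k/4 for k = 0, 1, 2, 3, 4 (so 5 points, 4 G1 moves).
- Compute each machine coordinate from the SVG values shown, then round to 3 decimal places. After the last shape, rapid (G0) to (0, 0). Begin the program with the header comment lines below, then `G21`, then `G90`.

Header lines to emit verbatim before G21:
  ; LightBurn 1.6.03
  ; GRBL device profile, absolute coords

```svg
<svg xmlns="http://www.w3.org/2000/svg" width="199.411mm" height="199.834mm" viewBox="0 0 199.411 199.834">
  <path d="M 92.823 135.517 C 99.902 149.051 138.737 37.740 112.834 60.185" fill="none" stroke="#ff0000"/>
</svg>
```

; LightBurn 1.6.03
; GRBL device profile, absolute coords
G21
G90
G0 X92.823 Y64.317
M3 S764
G01 X102.579 Y73.534 F706
G01 X115.197 Y105.325
G01 X121.631 Y135.444
G01 X112.834 Y139.649
M5
G0 X0.000 Y0.000

viewBox `0 0 199.411 199.834` with mm width/height → 1 unit = 1 mm. Flip: y_m = 199.834 − y_svg.

**Shape 1** — `<path>` cubic bezier, stroke `#ff0000` → cut (S764, F706). Control points (SVG): P0=(92.823,135.517), P1=(99.902,149.051), P2=(138.737,37.740), P3=(112.834,60.185); sampled at t=k/4. Machine vertices: (92.823,64.317) → (102.579,73.534) → (115.197,105.325) → (121.631,135.444) → (112.834,139.649). Open path.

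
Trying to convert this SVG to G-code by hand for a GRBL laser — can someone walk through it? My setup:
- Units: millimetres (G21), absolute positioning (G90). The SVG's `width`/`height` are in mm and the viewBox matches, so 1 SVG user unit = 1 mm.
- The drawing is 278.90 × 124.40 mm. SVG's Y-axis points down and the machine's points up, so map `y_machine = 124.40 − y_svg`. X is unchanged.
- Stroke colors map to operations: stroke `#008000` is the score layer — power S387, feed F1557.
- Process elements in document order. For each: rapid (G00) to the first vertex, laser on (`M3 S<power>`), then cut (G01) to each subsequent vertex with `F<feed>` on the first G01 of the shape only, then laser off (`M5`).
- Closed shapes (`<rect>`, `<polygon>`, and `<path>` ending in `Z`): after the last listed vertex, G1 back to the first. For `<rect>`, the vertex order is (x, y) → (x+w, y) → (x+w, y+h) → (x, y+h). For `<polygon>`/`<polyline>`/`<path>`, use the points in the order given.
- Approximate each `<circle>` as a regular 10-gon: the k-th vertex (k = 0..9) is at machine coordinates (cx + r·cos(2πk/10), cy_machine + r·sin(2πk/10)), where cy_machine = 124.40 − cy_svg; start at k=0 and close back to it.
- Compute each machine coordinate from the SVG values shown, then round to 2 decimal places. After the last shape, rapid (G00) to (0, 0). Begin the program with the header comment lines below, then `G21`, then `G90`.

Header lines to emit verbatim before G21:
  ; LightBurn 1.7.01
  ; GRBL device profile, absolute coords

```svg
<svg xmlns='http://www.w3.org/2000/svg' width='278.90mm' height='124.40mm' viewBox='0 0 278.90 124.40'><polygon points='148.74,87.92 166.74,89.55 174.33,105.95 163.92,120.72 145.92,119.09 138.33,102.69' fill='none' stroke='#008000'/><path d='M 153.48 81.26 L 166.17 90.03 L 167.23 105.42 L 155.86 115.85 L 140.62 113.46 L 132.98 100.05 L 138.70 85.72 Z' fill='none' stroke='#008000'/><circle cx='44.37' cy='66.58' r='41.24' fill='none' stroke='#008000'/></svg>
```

; LightBurn 1.7.01
; GRBL device profile, absolute coords
G21
G90
G00 X148.74 Y36.48
M3 S387
G01 X166.74 Y34.85 F1557
G01 X174.33 Y18.45
G01 X163.92 Y3.68
G01 X145.92 Y5.31
G01 X138.33 Y21.71
G01 X148.74 Y36.48
M5
G00 X153.48 Y43.14
M3 S387
G01 X166.17 Y34.37 F1557
G01 X167.23 Y18.98
G01 X155.86 Y8.55
G01 X140.62 Y10.94
G01 X132.98 Y24.35
G01 X138.70 Y38.68
G01 X153.48 Y43.14
M5
G00 X85.61 Y57.82
M3 S387
G01 X77.73 Y82.06 F1557
G01 X57.11 Y97.04
G01 X31.63 Y97.04
G01 X11.01 Y82.06
G01 X3.13 Y57.82
G01 X11.01 Y33.58
G01 X31.63 Y18.60
G01 X57.11 Y18.60
G01 X77.73 Y33.58
G01 X85.61 Y57.82
M5
G00 X0.00 Y0.00

viewBox `0 0 278.90 124.40` with mm width/height → 1 unit = 1 mm. Flip: y_m = 124.40 − y_svg.

**Shape 1** — `<polygon>` regular polygon, stroke `#008000` → score (S387, F1557). Machine vertices: (148.74,36.48) → (166.74,34.85) → (174.33,18.45) → (163.92,3.68) → (145.92,5.31) → (138.33,21.71) → (148.74,36.48). Closed: final G1 returns to the first vertex.

**Shape 2** — `<path>` regular polygon, stroke `#008000` → score (S387, F1557). Machine vertices: (153.48,43.14) → (166.17,34.37) → (167.23,18.98) → (155.86,8.55) → (140.62,10.94) → (132.98,24.35) → (138.70,38.68) → (153.48,43.14). Closed: final G1 returns to the first vertex.

**Shape 3** — `<circle>` circle, stroke `#008000` → score (S387, F1557). Machine vertices: (85.61,57.82) → (77.73,82.06) → (57.11,97.04) → (31.63,97.04) → (11.01,82.06) → (3.13,57.82) → (11.01,33.58) → (31.63,18.60) → (57.11,18.60) → (77.73,33.58) → (85.61,57.82). Closed: final G1 returns to the first vertex.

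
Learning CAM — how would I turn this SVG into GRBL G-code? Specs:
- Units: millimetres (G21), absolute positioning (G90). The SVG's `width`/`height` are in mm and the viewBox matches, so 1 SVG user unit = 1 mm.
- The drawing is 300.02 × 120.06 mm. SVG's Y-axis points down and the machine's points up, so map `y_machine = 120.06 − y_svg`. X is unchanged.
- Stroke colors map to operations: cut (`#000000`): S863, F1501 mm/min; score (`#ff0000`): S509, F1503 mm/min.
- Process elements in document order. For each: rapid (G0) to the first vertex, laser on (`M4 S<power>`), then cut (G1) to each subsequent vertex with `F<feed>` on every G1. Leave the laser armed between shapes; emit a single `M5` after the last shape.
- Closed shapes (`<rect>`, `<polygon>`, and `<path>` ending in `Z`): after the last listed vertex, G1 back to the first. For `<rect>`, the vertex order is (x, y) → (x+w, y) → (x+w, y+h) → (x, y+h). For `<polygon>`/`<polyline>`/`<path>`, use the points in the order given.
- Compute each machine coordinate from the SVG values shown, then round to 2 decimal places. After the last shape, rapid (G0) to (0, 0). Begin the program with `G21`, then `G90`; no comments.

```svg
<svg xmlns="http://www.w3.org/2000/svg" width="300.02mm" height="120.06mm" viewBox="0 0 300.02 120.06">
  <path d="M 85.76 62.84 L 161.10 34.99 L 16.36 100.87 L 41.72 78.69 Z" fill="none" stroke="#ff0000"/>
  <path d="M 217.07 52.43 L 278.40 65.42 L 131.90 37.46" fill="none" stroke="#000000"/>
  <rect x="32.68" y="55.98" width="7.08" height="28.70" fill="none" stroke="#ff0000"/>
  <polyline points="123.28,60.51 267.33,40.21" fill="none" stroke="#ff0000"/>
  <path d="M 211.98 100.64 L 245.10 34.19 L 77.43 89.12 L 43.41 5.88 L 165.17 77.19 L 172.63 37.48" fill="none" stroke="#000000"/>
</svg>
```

G21
G90
G0 X85.76 Y57.22
M4 S509
G1 X161.10 Y85.07 F1503
G1 X16.36 Y19.19 F1503
G1 X41.72 Y41.37 F1503
G1 X85.76 Y57.22 F1503
G0 X217.07 Y67.63
M4 S863
G1 X278.40 Y54.64 F1501
G1 X131.90 Y82.60 F1501
G0 X32.68 Y64.08
M4 S509
G1 X39.76 Y64.08 F1503
G1 X39.76 Y35.38 F1503
G1 X32.68 Y35.38 F1503
G1 X32.68 Y64.08 F1503
G0 X123.28 Y59.55
M4 S509
G1 X267.33 Y79.85 F1503
G0 X211.98 Y19.42
M4 S863
G1 X245.10 Y85.87 F1501
G1 X77.43 Y30.94 F1501
G1 X43.41 Y114.18 F1501
G1 X165.17 Y42.87 F1501
G1 X172.63 Y82.58 F1501
M5
G0 X0.00 Y0.00

viewBox `0 0 300.02 120.06` with mm width/height → 1 unit = 1 mm. Flip: y_m = 120.06 − y_svg.

**Shape 1** — `<path>` closed polygon, stroke `#ff0000` → score (S509, F1503). Machine vertices: (85.76,57.22) → (161.10,85.07) → (16.36,19.19) → (41.72,41.37) → (85.76,57.22). Closed: final G1 returns to the first vertex.

**Shape 2** — `<path>` open polyline, stroke `#000000` → cut (S863, F1501). Machine vertices: (217.07,67.63) → (278.40,54.64) → (131.90,82.60). Open path.

**Shape 3** — `<rect>` rectangle, stroke `#ff0000` → score (S509, F1503). Machine vertices: (32.68,64.08) → (39.76,64.08) → (39.76,35.38) → (32.68,35.38) → (32.68,64.08). Closed: final G1 returns to the first vertex.

**Shape 4** — `<polyline>` line segment, stroke `#ff0000` → score (S509, F1503). Machine vertices: (123.28,59.55) → (267.33,79.85). Open path.

**Shape 5** — `<path>` open polyline, stroke `#000000` → cut (S863, F1501). Machine vertices: (211.98,19.42) → (245.10,85.87) → (77.43,30.94) → (43.41,114.18) → (165.17,42.87) → (172.63,82.58). Open path.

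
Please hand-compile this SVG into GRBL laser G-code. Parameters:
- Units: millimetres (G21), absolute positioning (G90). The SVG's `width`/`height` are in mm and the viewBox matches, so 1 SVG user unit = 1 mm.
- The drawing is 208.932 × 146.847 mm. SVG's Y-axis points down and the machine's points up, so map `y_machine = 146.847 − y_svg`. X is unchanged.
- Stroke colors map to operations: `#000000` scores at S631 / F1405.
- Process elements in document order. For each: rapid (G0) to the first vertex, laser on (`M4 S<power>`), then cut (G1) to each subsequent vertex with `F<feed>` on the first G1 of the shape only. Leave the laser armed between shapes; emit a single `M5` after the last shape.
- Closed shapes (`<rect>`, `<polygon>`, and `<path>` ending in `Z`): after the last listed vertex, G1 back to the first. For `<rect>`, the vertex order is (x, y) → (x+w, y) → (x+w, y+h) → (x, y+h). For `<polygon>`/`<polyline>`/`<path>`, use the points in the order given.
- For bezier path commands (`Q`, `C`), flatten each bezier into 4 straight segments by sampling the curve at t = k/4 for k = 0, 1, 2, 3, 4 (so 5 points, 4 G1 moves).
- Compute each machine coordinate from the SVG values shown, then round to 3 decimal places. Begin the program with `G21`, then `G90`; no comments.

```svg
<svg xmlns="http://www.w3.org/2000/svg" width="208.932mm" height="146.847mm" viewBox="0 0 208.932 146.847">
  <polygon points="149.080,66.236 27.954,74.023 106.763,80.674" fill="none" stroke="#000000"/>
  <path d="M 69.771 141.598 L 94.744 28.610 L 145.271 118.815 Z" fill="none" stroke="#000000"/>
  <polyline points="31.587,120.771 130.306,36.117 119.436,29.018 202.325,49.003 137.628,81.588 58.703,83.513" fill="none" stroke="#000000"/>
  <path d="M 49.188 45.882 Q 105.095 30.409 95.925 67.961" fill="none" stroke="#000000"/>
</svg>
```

1 u = 1 mm; y_m = 146.847 − y.

[1] `<polygon>` closed polygon, #000000→score S631 F1405: (149.080,80.611) → (27.954,72.824) → (106.763,66.173) → (149.080,80.611) (closed)

[2] `<path>` closed polygon, #000000→score S631 F1405: (69.771,5.249) → (94.744,118.237) → (145.271,28.032) → (69.771,5.249) (closed)

[3] `<polyline>` open polyline, #000000→score S631 F1405: (31.587,26.076) → (130.306,110.730) → (119.436,117.829) → (202.325,97.844) → (137.628,65.259) → (58.703,63.334)

[4] `<path>` quadratic bezier, #000000→score S631 F1405: (49.188,100.965) → (73.074,105.387) → (88.826,103.182) → (96.443,94.348) → (95.925,78.886)

G21
G90
G0 X149.080 Y80.611
M4 S631
G1 X27.954 Y72.824 F1405
G1 X106.763 Y66.173
G1 X149.080 Y80.611
G0 X69.771 Y5.249
M4 S631
G1 X94.744 Y118.237 F1405
G1 X145.271 Y28.032
G1 X69.771 Y5.249
G0 X31.587 Y26.076
M4 S631
G1 X130.306 Y110.730 F1405
G1 X119.436 Y117.829
G1 X202.325 Y97.844
G1 X137.628 Y65.259
G1 X58.703 Y63.334
G0 X49.188 Y100.965
M4 S631
G1 X73.074 Y105.387 F1405
G1 X88.826 Y103.182
G1 X96.443 Y94.348
G1 X95.925 Y78.886
M5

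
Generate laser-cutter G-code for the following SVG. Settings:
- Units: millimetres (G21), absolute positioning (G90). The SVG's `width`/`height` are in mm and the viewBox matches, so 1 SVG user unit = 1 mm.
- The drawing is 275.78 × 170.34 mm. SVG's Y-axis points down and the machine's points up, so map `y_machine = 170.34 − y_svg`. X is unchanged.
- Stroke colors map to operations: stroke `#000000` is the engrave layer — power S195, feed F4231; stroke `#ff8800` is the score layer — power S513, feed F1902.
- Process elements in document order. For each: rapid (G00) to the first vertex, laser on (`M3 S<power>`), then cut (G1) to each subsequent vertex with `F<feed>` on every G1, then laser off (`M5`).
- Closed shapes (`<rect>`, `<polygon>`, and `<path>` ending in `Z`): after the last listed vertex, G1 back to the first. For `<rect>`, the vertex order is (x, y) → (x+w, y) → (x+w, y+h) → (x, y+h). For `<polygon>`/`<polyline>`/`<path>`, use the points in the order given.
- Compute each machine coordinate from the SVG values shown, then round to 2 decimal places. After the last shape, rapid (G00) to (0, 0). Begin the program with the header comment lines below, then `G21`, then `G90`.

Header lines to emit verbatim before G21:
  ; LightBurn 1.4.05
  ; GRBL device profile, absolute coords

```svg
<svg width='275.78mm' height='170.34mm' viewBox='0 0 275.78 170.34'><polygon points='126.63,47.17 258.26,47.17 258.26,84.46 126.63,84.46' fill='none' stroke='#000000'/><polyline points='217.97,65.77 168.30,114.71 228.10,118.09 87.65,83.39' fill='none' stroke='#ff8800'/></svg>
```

; LightBurn 1.4.05
; GRBL device profile, absolute coords
G21
G90
G00 X126.63 Y123.17
M3 S195
G1 X258.26 Y123.17 F4231
G1 X258.26 Y85.88 F4231
G1 X126.63 Y85.88 F4231
G1 X126.63 Y123.17 F4231
M5
G00 X217.97 Y104.57
M3 S513
G1 X168.30 Y55.63 F1902
G1 X228.10 Y52.25 F1902
G1 X87.65 Y86.95 F1902
M5
G00 X0.00 Y0.00

viewBox `0 0 275.78 170.34` with mm width/height → 1 unit = 1 mm. Flip: y_m = 170.34 − y_svg.

**Shape 1** — `<polygon>` rectangle, stroke `#000000` → engrave (S195, F4231). Machine vertices: (126.63,123.17) → (258.26,123.17) → (258.26,85.88) → (126.63,85.88) → (126.63,123.17). Closed: final G1 returns to the first vertex.

**Shape 2** — `<polyline>` open polyline, stroke `#ff8800` → score (S513, F1902). Machine vertices: (217.97,104.57) → (168.30,55.63) → (228.10,52.25) → (87.65,86.95). Open path.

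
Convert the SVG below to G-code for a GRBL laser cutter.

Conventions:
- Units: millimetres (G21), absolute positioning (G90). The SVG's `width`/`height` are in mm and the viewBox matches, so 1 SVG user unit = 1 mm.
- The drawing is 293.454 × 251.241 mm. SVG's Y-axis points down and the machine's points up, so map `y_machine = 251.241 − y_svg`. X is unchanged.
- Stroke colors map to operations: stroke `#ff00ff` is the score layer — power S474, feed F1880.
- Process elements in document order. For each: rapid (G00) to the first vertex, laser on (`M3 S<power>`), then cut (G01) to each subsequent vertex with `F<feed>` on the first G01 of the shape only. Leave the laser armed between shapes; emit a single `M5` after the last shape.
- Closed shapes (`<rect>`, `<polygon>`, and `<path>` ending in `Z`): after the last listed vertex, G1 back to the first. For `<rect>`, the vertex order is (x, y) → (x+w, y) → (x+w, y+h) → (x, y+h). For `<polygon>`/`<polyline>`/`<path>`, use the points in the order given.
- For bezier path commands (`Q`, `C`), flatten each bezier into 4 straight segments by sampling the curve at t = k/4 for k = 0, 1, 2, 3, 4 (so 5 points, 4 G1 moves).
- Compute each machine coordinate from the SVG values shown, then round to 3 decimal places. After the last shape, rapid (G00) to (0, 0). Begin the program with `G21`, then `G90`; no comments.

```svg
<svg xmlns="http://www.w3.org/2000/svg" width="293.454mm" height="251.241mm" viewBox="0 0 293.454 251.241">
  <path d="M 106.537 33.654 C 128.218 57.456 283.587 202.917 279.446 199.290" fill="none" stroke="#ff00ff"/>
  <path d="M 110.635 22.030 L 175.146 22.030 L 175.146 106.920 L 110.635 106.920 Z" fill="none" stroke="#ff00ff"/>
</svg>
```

viewBox `0 0 293.454 251.241` with mm width/height → 1 unit = 1 mm. Flip: y_m = 251.241 − y_svg.

**Shape 1** — `<path>` cubic bezier, stroke `#ff00ff` → score (S474, F1880). Control points (SVG): P0=(106.537,33.654), P1=(128.218,57.456), P2=(283.587,202.917), P3=(279.446,199.290); sampled at t=k/4. Machine vertices: (106.537,217.587) → (143.283,181.155) → (202.675,124.483) → (257.225,72.954) → (279.446,51.951). Open path.

**Shape 2** — `<path>` rectangle, stroke `#ff00ff` → score (S474, F1880). Machine vertices: (110.635,229.211) → (175.146,229.211) → (175.146,144.321) → (110.635,144.321) → (110.635,229.211). Closed: final G1 returns to the first vertex.

G21
G90
G00 X106.537 Y217.587
M3 S474
G01 X143.283 Y181.155 F1880
G01 X202.675 Y124.483
G01 X257.225 Y72.954
G01 X279.446 Y51.951
G00 X110.635 Y229.211
M3 S474
G01 X175.146 Y229.211 F1880
G01 X175.146 Y144.321
G01 X110.635 Y144.321
G01 X110.635 Y229.211
M5
G00 X0.000 Y0.000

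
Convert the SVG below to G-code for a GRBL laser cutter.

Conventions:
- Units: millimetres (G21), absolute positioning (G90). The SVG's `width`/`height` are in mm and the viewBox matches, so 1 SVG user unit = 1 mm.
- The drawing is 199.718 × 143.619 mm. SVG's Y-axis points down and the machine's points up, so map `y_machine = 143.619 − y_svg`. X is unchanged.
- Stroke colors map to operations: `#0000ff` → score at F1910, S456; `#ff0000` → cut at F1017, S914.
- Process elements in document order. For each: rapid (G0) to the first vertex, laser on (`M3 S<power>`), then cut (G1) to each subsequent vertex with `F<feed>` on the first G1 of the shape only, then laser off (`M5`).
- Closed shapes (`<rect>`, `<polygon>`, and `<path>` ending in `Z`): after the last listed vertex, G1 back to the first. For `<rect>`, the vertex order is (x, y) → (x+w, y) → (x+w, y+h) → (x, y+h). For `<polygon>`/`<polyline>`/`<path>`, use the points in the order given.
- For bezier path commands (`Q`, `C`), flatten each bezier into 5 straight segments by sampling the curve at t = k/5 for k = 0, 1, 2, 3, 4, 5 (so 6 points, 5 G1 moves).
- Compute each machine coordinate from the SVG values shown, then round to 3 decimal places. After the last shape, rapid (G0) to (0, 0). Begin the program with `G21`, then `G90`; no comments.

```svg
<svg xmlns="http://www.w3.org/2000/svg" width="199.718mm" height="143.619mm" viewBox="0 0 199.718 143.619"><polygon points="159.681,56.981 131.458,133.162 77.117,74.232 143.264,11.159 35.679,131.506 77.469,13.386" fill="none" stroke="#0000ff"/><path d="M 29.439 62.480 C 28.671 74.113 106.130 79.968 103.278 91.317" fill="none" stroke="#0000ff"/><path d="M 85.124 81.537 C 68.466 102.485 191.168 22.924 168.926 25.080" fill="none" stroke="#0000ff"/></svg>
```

G21
G90
G0 X159.681 Y86.638
M3 S456
G1 X131.458 Y10.457 F1910
G1 X77.117 Y69.387
G1 X143.264 Y132.460
G1 X35.679 Y12.113
G1 X77.469 Y130.233
G1 X159.681 Y86.638
M5
G0 X29.439 Y81.139
M3 S456
G1 X37.097 Y74.762 F1910
G1 X55.920 Y69.231
G1 X78.298 Y64.005
G1 X96.620 Y58.542
G1 X103.278 Y52.302
M5
G0 X85.124 Y62.082
M3 S456
G1 X89.578 Y60.116 F1910
G1 X113.832 Y73.526
G1 X144.239 Y93.565
G1 X167.152 Y111.484
G1 X168.926 Y118.539
M5
G0 X0.000 Y0.000

viewBox `0 0 199.718 143.619` with mm width/height → 1 unit = 1 mm. Flip: y_m = 143.619 − y_svg.

**Shape 1** — `<polygon>` closed polygon, stroke `#0000ff` → score (S456, F1910). Machine vertices: (159.681,86.638) → (131.458,10.457) → (77.117,69.387) → (143.264,132.460) → (35.679,12.113) → (77.469,130.233) → (159.681,86.638). Closed: final G1 returns to the first vertex.

**Shape 2** — `<path>` cubic bezier, stroke `#0000ff` → score (S456, F1910). Control points (SVG): P0=(29.439,62.480), P1=(28.671,74.113), P2=(106.130,79.968), P3=(103.278,91.317); sampled at t=k/5. Machine vertices: (29.439,81.139) → (37.097,74.762) → (55.920,69.231) → (78.298,64.005) → (96.620,58.542) → (103.278,52.302). Open path.

**Shape 3** — `<path>` cubic bezier, stroke `#0000ff` → score (S456, F1910). Control points (SVG): P0=(85.124,81.537), P1=(68.466,102.485), P2=(191.168,22.924), P3=(168.926,25.080); sampled at t=k/5. Machine vertices: (85.124,62.082) → (89.578,60.116) → (113.832,73.526) → (144.239,93.565) → (167.152,111.484) → (168.926,118.539). Open path.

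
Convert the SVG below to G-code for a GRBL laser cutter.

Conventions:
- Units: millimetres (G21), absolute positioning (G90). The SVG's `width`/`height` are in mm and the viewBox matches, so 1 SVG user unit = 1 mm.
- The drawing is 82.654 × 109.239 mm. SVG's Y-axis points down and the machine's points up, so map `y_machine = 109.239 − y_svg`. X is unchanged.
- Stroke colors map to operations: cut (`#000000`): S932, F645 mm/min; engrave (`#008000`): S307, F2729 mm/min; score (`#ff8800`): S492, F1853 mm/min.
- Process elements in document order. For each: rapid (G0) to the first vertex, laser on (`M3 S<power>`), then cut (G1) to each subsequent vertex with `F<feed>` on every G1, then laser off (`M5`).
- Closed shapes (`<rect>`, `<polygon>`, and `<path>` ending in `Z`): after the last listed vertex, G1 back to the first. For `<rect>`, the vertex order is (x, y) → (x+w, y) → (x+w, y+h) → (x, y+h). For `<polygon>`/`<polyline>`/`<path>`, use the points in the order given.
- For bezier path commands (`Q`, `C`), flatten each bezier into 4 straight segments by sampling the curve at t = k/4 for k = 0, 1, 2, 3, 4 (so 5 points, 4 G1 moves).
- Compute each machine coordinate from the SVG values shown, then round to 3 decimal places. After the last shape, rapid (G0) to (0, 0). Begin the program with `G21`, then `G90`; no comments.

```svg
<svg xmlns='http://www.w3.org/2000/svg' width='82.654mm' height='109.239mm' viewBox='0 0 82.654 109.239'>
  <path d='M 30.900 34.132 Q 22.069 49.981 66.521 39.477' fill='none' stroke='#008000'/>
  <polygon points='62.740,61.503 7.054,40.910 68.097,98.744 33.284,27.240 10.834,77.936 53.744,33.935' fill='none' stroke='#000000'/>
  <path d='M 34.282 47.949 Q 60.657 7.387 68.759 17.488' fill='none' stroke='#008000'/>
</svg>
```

1 u = 1 mm; y_m = 109.239 − y.

[1] `<path>` quadratic bezier, #008000→engrave S307 F2729: (30.900,75.107) → (29.815,68.830) → (35.390,65.846) → (47.625,66.157) → (66.521,69.762)

[2] `<polygon>` closed polygon, #000000→cut S932 F645: (62.740,47.736) → (7.054,68.329) → (68.097,10.495) → (33.284,81.999) → (10.834,31.303) → (53.744,75.304) → (62.740,47.736) (closed)

[3] `<path>` quadratic bezier, #008000→engrave S307 F2729: (34.282,61.290) → (46.327,78.405) → (56.089,89.186) → (63.566,93.635) → (68.759,91.751)

G21
G90
G0 X30.900 Y75.107
M3 S307
G1 X29.815 Y68.830 F2729
G1 X35.390 Y65.846 F2729
G1 X47.625 Y66.157 F2729
G1 X66.521 Y69.762 F2729
M5
G0 X62.740 Y47.736
M3 S932
G1 X7.054 Y68.329 F645
G1 X68.097 Y10.495 F645
G1 X33.284 Y81.999 F645
G1 X10.834 Y31.303 F645
G1 X53.744 Y75.304 F645
G1 X62.740 Y47.736 F645
M5
G0 X34.282 Y61.290
M3 S307
G1 X46.327 Y78.405 F2729
G1 X56.089 Y89.186 F2729
G1 X63.566 Y93.635 F2729
G1 X68.759 Y91.751 F2729
M5
G0 X0.000 Y0.000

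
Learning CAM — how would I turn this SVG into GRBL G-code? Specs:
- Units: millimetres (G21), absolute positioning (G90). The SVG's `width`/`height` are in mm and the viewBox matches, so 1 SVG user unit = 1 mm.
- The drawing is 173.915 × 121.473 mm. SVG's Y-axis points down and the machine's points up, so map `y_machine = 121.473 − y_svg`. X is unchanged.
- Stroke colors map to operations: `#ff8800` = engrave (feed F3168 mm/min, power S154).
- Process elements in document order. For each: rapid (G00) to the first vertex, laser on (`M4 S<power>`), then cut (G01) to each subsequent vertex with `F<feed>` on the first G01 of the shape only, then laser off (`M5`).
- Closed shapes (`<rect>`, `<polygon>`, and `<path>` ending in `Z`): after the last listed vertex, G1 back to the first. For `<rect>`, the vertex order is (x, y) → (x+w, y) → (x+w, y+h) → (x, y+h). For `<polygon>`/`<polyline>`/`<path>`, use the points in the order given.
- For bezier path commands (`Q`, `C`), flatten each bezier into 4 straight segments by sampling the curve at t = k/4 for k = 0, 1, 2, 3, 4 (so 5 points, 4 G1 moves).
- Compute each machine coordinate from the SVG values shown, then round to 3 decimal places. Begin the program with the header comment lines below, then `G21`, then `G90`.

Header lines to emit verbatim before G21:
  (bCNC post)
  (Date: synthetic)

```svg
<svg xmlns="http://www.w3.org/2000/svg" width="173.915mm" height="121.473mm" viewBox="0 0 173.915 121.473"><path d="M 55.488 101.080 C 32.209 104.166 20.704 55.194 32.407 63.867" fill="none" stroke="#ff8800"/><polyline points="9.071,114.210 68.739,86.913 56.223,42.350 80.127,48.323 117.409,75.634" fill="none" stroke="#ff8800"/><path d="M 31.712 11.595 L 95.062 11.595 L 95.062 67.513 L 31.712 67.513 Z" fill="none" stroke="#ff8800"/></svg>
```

(bCNC post)
(Date: synthetic)
G21
G90
G00 X55.488 Y20.393
M4 S154
G01 X40.415 Y26.125 F3168
G01 X30.829 Y41.095
G01 X27.803 Y55.016
G01 X32.407 Y57.606
M5
G00 X9.071 Y7.263
M4 S154
G01 X68.739 Y34.560 F3168
G01 X56.223 Y79.123
G01 X80.127 Y73.150
G01 X117.409 Y45.839
M5
G00 X31.712 Y109.878
M4 S154
G01 X95.062 Y109.878 F3168
G01 X95.062 Y53.960
G01 X31.712 Y53.960
G01 X31.712 Y109.878
M5

Since the viewBox matches the mm dimensions, user units are millimetres directly. The only transform is the Y-flip y_m = 121.473 − y_svg.

Shape 1 is a cubic bezier drawn with `<path>`. Its stroke #ff8800 means engrave at S154, F3168. After flipping Y the toolpath is (55.488,20.393) → (40.415,26.125) → (30.829,41.095) → (27.803,55.016) → (32.407,57.606).

Shape 2 is a open polyline drawn with `<polyline>`. Its stroke #ff8800 means engrave at S154, F3168. After flipping Y the toolpath is (9.071,7.263) → (68.739,34.560) → (56.223,79.123) → (80.127,73.150) → (117.409,45.839).

Shape 3 is a rectangle drawn with `<path>`. Its stroke #ff8800 means engrave at S154, F3168. After flipping Y the toolpath is (31.712,109.878) → (95.062,109.878) → (95.062,53.960) → (31.712,53.960) → (31.712,109.878), returning to the start.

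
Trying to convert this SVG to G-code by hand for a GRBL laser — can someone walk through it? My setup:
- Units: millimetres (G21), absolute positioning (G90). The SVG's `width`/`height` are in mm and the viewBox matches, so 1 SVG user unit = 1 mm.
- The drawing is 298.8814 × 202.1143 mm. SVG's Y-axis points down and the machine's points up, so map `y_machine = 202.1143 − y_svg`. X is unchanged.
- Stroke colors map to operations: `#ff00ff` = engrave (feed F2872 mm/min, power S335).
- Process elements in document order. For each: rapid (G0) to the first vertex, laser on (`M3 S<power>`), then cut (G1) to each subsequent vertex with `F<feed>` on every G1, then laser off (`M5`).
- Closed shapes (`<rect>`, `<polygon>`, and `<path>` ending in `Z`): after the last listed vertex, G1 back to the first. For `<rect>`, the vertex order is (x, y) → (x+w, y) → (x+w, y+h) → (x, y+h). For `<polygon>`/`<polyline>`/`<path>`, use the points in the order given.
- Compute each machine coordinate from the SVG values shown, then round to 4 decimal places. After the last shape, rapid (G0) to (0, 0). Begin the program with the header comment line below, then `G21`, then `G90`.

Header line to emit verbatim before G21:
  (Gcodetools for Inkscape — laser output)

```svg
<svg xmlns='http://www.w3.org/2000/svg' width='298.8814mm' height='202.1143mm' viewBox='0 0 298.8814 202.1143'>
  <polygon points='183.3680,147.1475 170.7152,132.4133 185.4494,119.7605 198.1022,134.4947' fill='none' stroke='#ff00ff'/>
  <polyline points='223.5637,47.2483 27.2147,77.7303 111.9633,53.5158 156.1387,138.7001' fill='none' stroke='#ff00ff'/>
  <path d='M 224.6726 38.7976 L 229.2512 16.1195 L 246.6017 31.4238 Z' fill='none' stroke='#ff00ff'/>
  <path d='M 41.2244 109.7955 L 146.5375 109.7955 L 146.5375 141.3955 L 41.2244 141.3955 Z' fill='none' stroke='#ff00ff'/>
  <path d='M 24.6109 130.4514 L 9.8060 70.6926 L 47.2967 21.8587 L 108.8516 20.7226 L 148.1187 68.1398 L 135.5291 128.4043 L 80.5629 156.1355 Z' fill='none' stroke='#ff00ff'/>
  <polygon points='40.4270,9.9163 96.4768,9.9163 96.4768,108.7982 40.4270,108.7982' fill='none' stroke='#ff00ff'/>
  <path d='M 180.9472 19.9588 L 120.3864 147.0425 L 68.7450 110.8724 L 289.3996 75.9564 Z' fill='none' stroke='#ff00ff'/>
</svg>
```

(Gcodetools for Inkscape — laser output)
G21
G90
G0 X183.3680 Y54.9668
M3 S335
G1 X170.7152 Y69.7010 F2872
G1 X185.4494 Y82.3538 F2872
G1 X198.1022 Y67.6196 F2872
G1 X183.3680 Y54.9668 F2872
M5
G0 X223.5637 Y154.8660
M3 S335
G1 X27.2147 Y124.3840 F2872
G1 X111.9633 Y148.5985 F2872
G1 X156.1387 Y63.4142 F2872
M5
G0 X224.6726 Y163.3167
M3 S335
G1 X229.2512 Y185.9948 F2872
G1 X246.6017 Y170.6905 F2872
G1 X224.6726 Y163.3167 F2872
M5
G0 X41.2244 Y92.3188
M3 S335
G1 X146.5375 Y92.3188 F2872
G1 X146.5375 Y60.7188 F2872
G1 X41.2244 Y60.7188 F2872
G1 X41.2244 Y92.3188 F2872
M5
G0 X24.6109 Y71.6629
M3 S335
G1 X9.8060 Y131.4217 F2872
G1 X47.2967 Y180.2556 F2872
G1 X108.8516 Y181.3917 F2872
G1 X148.1187 Y133.9745 F2872
G1 X135.5291 Y73.7100 F2872
G1 X80.5629 Y45.9788 F2872
G1 X24.6109 Y71.6629 F2872
M5
G0 X40.4270 Y192.1980
M3 S335
G1 X96.4768 Y192.1980 F2872
G1 X96.4768 Y93.3161 F2872
G1 X40.4270 Y93.3161 F2872
G1 X40.4270 Y192.1980 F2872
M5
G0 X180.9472 Y182.1555
M3 S335
G1 X120.3864 Y55.0718 F2872
G1 X68.7450 Y91.2419 F2872
G1 X289.3996 Y126.1579 F2872
G1 X180.9472 Y182.1555 F2872
M5
G0 X0.0000 Y0.0000

Since the viewBox matches the mm dimensions, user units are millimetres directly. The only transform is the Y-flip y_m = 202.1143 − y_svg.

Shape 1 is a regular polygon drawn with `<polygon>`. Its stroke #ff00ff means engrave at S335, F2872. After flipping Y the toolpath is (183.3680,54.9668) → (170.7152,69.7010) → (185.4494,82.3538) → (198.1022,67.6196) → (183.3680,54.9668), returning to the start.

Shape 2 is a open polyline drawn with `<polyline>`. Its stroke #ff00ff means engrave at S335, F2872. After flipping Y the toolpath is (223.5637,154.8660) → (27.2147,124.3840) → (111.9633,148.5985) → (156.1387,63.4142).

Shape 3 is a regular polygon drawn with `<path>`. Its stroke #ff00ff means engrave at S335, F2872. After flipping Y the toolpath is (224.6726,163.3167) → (229.2512,185.9948) → (246.6017,170.6905) → (224.6726,163.3167), returning to the start.

Shape 4 is a rectangle drawn with `<path>`. Its stroke #ff00ff means engrave at S335, F2872. After flipping Y the toolpath is (41.2244,92.3188) → (146.5375,92.3188) → (146.5375,60.7188) → (41.2244,60.7188) → (41.2244,92.3188), returning to the start.

Shape 5 is a regular polygon drawn with `<path>`. Its stroke #ff00ff means engrave at S335, F2872. After flipping Y the toolpath is (24.6109,71.6629) → (9.8060,131.4217) → (47.2967,180.2556) → (108.8516,181.3917) → (148.1187,133.9745) → (135.5291,73.7100) → (80.5629,45.9788) → (24.6109,71.6629), returning to the start.

Shape 6 is a rectangle drawn with `<polygon>`. Its stroke #ff00ff means engrave at S335, F2872. After flipping Y the toolpath is (40.4270,192.1980) → (96.4768,192.1980) → (96.4768,93.3161) → (40.4270,93.3161) → (40.4270,192.1980), returning to the start.

Shape 7 is a closed polygon drawn with `<path>`. Its stroke #ff00ff means engrave at S335, F2872. After flipping Y the toolpath is (180.9472,182.1555) → (120.3864,55.0718) → (68.7450,91.2419) → (289.3996,126.1579) → (180.9472,182.1555), returning to the start.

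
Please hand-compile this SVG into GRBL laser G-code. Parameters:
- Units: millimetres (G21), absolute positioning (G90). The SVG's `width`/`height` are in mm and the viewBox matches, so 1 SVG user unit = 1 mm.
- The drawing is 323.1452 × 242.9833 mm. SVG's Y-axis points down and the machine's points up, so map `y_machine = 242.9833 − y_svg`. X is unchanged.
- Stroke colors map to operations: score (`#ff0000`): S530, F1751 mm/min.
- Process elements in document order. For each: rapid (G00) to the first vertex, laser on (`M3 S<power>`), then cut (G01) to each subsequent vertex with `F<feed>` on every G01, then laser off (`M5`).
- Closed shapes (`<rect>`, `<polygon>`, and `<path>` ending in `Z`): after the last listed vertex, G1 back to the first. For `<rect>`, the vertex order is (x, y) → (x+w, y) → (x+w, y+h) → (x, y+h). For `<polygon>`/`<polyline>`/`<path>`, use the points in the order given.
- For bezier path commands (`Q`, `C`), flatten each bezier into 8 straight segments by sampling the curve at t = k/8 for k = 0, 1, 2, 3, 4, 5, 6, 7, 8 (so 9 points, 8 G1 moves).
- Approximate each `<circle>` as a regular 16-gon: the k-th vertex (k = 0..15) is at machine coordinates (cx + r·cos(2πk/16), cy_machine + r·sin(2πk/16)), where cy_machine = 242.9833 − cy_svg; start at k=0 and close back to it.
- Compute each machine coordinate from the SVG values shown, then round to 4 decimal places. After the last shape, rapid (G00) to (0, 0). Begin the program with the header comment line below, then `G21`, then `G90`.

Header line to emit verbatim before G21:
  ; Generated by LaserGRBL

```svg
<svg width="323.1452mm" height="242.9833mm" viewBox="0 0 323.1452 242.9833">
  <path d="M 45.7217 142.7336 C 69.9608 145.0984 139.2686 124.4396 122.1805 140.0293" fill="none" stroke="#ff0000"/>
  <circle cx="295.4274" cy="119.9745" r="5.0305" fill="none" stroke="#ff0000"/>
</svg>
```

1 u = 1 mm; y_m = 242.9833 − y.

[1] `<path>` cubic bezier, #ff0000→score S530 F1751: (45.7217,100.2497) → (56.6672,100.3264) → (70.2973,101.8669) → (85.0713,104.1767) → (99.4488,106.5612) → (111.8890,108.3258) → (120.8515,108.7758) → (124.7955,107.2168) → (122.1805,102.9540)

[2] `<circle>` circle, #ff0000→score S530 F1751: (300.4579,123.0088) → (300.0750,124.9339) → (298.9845,126.5659) → (297.3525,127.6564) → (295.4274,128.0393) → (293.5023,127.6564) → (291.8703,126.5659) → (290.7798,124.9339) → (290.3969,123.0088) → (290.7798,121.0837) → (291.8703,119.4517) → (293.5023,118.3612) → (295.4274,117.9783) → (297.3525,118.3612) → (298.9845,119.4517) → (300.0750,121.0837) → (300.4579,123.0088) (closed)

; Generated by LaserGRBL
G21
G90
G00 X45.7217 Y100.2497
M3 S530
G01 X56.6672 Y100.3264 F1751
G01 X70.2973 Y101.8669 F1751
G01 X85.0713 Y104.1767 F1751
G01 X99.4488 Y106.5612 F1751
G01 X111.8890 Y108.3258 F1751
G01 X120.8515 Y108.7758 F1751
G01 X124.7955 Y107.2168 F1751
G01 X122.1805 Y102.9540 F1751
M5
G00 X300.4579 Y123.0088
M3 S530
G01 X300.0750 Y124.9339 F1751
G01 X298.9845 Y126.5659 F1751
G01 X297.3525 Y127.6564 F1751
G01 X295.4274 Y128.0393 F1751
G01 X293.5023 Y127.6564 F1751
G01 X291.8703 Y126.5659 F1751
G01 X290.7798 Y124.9339 F1751
G01 X290.3969 Y123.0088 F1751
G01 X290.7798 Y121.0837 F1751
G01 X291.8703 Y119.4517 F1751
G01 X293.5023 Y118.3612 F1751
G01 X295.4274 Y117.9783 F1751
G01 X297.3525 Y118.3612 F1751
G01 X298.9845 Y119.4517 F1751
G01 X300.0750 Y121.0837 F1751
G01 X300.4579 Y123.0088 F1751
M5
G00 X0.0000 Y0.0000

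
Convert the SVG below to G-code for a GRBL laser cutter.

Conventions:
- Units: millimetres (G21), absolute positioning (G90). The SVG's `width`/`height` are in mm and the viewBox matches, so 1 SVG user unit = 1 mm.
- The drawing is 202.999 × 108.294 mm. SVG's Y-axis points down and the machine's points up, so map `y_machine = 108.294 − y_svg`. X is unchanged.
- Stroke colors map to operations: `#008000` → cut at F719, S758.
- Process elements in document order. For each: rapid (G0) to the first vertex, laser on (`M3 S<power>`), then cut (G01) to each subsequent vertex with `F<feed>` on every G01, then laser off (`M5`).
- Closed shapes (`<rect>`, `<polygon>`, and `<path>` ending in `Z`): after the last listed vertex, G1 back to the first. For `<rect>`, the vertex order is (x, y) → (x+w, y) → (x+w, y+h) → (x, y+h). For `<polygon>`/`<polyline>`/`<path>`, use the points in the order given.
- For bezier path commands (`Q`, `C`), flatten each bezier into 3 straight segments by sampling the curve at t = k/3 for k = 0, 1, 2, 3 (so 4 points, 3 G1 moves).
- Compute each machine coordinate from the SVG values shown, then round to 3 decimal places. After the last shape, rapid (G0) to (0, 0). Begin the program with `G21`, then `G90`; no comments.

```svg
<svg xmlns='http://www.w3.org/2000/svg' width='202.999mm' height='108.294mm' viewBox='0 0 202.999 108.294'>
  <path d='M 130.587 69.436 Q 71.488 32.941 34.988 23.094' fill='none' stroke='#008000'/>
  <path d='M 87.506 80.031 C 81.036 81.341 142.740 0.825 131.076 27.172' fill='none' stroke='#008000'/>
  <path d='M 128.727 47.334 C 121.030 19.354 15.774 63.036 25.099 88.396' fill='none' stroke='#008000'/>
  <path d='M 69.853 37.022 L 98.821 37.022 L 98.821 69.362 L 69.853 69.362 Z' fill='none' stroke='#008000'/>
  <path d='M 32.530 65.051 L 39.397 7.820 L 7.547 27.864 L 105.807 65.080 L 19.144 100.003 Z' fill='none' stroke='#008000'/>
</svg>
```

1 u = 1 mm; y_m = 108.294 − y.

[1] `<path>` quadratic bezier, #008000→cut S758 F719: (130.587,38.858) → (93.699,60.227) → (61.832,75.674) → (34.988,85.200)

[2] `<path>` cubic bezier, #008000→cut S758 F719: (87.506,28.263) → (98.518,47.240) → (123.526,78.836) → (131.076,81.122)

[3] `<path>` cubic bezier, #008000→cut S758 F719: (128.727,60.960) → (96.367,68.385) → (46.111,48.033) → (25.099,19.898)

[4] `<path>` rectangle, #008000→cut S758 F719: (69.853,71.272) → (98.821,71.272) → (98.821,38.932) → (69.853,38.932) → (69.853,71.272) (closed)

[5] `<path>` closed polygon, #008000→cut S758 F719: (32.530,43.243) → (39.397,100.474) → (7.547,80.430) → (105.807,43.214) → (19.144,8.291) → (32.530,43.243) (closed)

G21
G90
G0 X130.587 Y38.858
M3 S758
G01 X93.699 Y60.227 F719
G01 X61.832 Y75.674 F719
G01 X34.988 Y85.200 F719
M5
G0 X87.506 Y28.263
M3 S758
G01 X98.518 Y47.240 F719
G01 X123.526 Y78.836 F719
G01 X131.076 Y81.122 F719
M5
G0 X128.727 Y60.960
M3 S758
G01 X96.367 Y68.385 F719
G01 X46.111 Y48.033 F719
G01 X25.099 Y19.898 F719
M5
G0 X69.853 Y71.272
M3 S758
G01 X98.821 Y71.272 F719
G01 X98.821 Y38.932 F719
G01 X69.853 Y38.932 F719
G01 X69.853 Y71.272 F719
M5
G0 X32.530 Y43.243
M3 S758
G01 X39.397 Y100.474 F719
G01 X7.547 Y80.430 F719
G01 X105.807 Y43.214 F719
G01 X19.144 Y8.291 F719
G01 X32.530 Y43.243 F719
M5
G0 X0.000 Y0.000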